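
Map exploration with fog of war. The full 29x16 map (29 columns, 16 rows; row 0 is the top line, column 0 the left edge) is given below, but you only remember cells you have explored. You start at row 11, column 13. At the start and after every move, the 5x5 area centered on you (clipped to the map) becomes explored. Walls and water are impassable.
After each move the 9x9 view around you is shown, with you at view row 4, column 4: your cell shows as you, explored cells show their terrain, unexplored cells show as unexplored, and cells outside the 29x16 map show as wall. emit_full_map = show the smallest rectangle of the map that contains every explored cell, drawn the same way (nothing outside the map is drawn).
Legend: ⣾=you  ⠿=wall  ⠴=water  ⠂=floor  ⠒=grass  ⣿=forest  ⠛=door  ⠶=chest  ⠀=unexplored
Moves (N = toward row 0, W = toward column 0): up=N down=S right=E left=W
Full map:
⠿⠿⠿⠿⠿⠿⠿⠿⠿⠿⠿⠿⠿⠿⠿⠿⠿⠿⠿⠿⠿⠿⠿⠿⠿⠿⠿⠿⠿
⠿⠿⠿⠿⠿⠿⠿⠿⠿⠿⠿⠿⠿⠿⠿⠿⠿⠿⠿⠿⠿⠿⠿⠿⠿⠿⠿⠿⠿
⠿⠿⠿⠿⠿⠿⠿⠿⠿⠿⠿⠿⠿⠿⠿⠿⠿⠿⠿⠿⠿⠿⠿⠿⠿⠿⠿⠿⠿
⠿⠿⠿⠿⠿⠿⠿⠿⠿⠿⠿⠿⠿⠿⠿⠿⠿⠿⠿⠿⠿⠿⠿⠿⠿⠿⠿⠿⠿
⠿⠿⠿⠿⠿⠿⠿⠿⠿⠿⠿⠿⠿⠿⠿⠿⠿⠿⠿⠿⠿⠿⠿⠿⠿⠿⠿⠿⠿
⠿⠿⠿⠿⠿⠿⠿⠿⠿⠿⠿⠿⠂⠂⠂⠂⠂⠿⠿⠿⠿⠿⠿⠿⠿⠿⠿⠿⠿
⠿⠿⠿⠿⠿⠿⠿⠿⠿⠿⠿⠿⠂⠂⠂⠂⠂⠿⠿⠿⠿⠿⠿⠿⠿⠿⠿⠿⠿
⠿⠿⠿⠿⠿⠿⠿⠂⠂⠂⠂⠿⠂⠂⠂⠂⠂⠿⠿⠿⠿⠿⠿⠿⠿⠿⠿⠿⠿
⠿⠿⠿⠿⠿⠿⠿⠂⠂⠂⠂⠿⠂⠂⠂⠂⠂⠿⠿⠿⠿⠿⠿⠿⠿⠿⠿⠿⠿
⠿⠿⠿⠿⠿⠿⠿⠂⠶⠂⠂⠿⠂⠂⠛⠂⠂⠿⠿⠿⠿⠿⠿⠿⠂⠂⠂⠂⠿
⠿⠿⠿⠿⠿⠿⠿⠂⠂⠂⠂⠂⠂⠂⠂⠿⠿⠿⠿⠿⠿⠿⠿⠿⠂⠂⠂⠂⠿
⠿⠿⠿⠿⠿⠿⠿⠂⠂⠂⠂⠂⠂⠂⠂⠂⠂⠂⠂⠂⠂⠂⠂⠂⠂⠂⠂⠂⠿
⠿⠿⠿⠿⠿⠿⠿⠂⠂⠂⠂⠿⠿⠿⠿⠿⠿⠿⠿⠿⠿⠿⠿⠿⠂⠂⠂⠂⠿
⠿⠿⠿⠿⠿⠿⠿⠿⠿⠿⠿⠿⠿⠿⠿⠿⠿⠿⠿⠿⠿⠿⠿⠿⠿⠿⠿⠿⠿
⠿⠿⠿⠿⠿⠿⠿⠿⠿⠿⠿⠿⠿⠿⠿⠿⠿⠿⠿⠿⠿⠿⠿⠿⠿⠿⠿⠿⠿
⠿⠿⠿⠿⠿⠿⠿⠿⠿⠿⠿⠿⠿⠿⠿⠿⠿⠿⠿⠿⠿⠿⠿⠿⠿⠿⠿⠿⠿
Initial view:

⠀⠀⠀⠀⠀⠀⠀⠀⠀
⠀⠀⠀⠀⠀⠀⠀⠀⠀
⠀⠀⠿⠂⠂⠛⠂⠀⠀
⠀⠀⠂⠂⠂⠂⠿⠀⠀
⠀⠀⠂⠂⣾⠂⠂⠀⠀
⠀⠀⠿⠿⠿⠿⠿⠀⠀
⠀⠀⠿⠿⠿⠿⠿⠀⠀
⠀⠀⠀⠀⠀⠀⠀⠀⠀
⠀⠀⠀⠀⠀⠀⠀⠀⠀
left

⠀⠀⠀⠀⠀⠀⠀⠀⠀
⠀⠀⠀⠀⠀⠀⠀⠀⠀
⠀⠀⠂⠿⠂⠂⠛⠂⠀
⠀⠀⠂⠂⠂⠂⠂⠿⠀
⠀⠀⠂⠂⣾⠂⠂⠂⠀
⠀⠀⠂⠿⠿⠿⠿⠿⠀
⠀⠀⠿⠿⠿⠿⠿⠿⠀
⠀⠀⠀⠀⠀⠀⠀⠀⠀
⠀⠀⠀⠀⠀⠀⠀⠀⠀

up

⠀⠀⠀⠀⠀⠀⠀⠀⠀
⠀⠀⠀⠀⠀⠀⠀⠀⠀
⠀⠀⠂⠿⠂⠂⠂⠀⠀
⠀⠀⠂⠿⠂⠂⠛⠂⠀
⠀⠀⠂⠂⣾⠂⠂⠿⠀
⠀⠀⠂⠂⠂⠂⠂⠂⠀
⠀⠀⠂⠿⠿⠿⠿⠿⠀
⠀⠀⠿⠿⠿⠿⠿⠿⠀
⠀⠀⠀⠀⠀⠀⠀⠀⠀

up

⠀⠀⠀⠀⠀⠀⠀⠀⠀
⠀⠀⠀⠀⠀⠀⠀⠀⠀
⠀⠀⠂⠿⠂⠂⠂⠀⠀
⠀⠀⠂⠿⠂⠂⠂⠀⠀
⠀⠀⠂⠿⣾⠂⠛⠂⠀
⠀⠀⠂⠂⠂⠂⠂⠿⠀
⠀⠀⠂⠂⠂⠂⠂⠂⠀
⠀⠀⠂⠿⠿⠿⠿⠿⠀
⠀⠀⠿⠿⠿⠿⠿⠿⠀

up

⠀⠀⠀⠀⠀⠀⠀⠀⠀
⠀⠀⠀⠀⠀⠀⠀⠀⠀
⠀⠀⠿⠿⠂⠂⠂⠀⠀
⠀⠀⠂⠿⠂⠂⠂⠀⠀
⠀⠀⠂⠿⣾⠂⠂⠀⠀
⠀⠀⠂⠿⠂⠂⠛⠂⠀
⠀⠀⠂⠂⠂⠂⠂⠿⠀
⠀⠀⠂⠂⠂⠂⠂⠂⠀
⠀⠀⠂⠿⠿⠿⠿⠿⠀

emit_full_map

⠿⠿⠂⠂⠂⠀
⠂⠿⠂⠂⠂⠀
⠂⠿⣾⠂⠂⠀
⠂⠿⠂⠂⠛⠂
⠂⠂⠂⠂⠂⠿
⠂⠂⠂⠂⠂⠂
⠂⠿⠿⠿⠿⠿
⠿⠿⠿⠿⠿⠿

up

⠀⠀⠀⠀⠀⠀⠀⠀⠀
⠀⠀⠀⠀⠀⠀⠀⠀⠀
⠀⠀⠿⠿⠂⠂⠂⠀⠀
⠀⠀⠿⠿⠂⠂⠂⠀⠀
⠀⠀⠂⠿⣾⠂⠂⠀⠀
⠀⠀⠂⠿⠂⠂⠂⠀⠀
⠀⠀⠂⠿⠂⠂⠛⠂⠀
⠀⠀⠂⠂⠂⠂⠂⠿⠀
⠀⠀⠂⠂⠂⠂⠂⠂⠀

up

⠀⠀⠀⠀⠀⠀⠀⠀⠀
⠀⠀⠀⠀⠀⠀⠀⠀⠀
⠀⠀⠿⠿⠿⠿⠿⠀⠀
⠀⠀⠿⠿⠂⠂⠂⠀⠀
⠀⠀⠿⠿⣾⠂⠂⠀⠀
⠀⠀⠂⠿⠂⠂⠂⠀⠀
⠀⠀⠂⠿⠂⠂⠂⠀⠀
⠀⠀⠂⠿⠂⠂⠛⠂⠀
⠀⠀⠂⠂⠂⠂⠂⠿⠀

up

⠀⠀⠀⠀⠀⠀⠀⠀⠀
⠀⠀⠀⠀⠀⠀⠀⠀⠀
⠀⠀⠿⠿⠿⠿⠿⠀⠀
⠀⠀⠿⠿⠿⠿⠿⠀⠀
⠀⠀⠿⠿⣾⠂⠂⠀⠀
⠀⠀⠿⠿⠂⠂⠂⠀⠀
⠀⠀⠂⠿⠂⠂⠂⠀⠀
⠀⠀⠂⠿⠂⠂⠂⠀⠀
⠀⠀⠂⠿⠂⠂⠛⠂⠀

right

⠀⠀⠀⠀⠀⠀⠀⠀⠀
⠀⠀⠀⠀⠀⠀⠀⠀⠀
⠀⠿⠿⠿⠿⠿⠿⠀⠀
⠀⠿⠿⠿⠿⠿⠿⠀⠀
⠀⠿⠿⠂⣾⠂⠂⠀⠀
⠀⠿⠿⠂⠂⠂⠂⠀⠀
⠀⠂⠿⠂⠂⠂⠂⠀⠀
⠀⠂⠿⠂⠂⠂⠀⠀⠀
⠀⠂⠿⠂⠂⠛⠂⠀⠀

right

⠀⠀⠀⠀⠀⠀⠀⠀⠀
⠀⠀⠀⠀⠀⠀⠀⠀⠀
⠿⠿⠿⠿⠿⠿⠿⠀⠀
⠿⠿⠿⠿⠿⠿⠿⠀⠀
⠿⠿⠂⠂⣾⠂⠂⠀⠀
⠿⠿⠂⠂⠂⠂⠂⠀⠀
⠂⠿⠂⠂⠂⠂⠂⠀⠀
⠂⠿⠂⠂⠂⠀⠀⠀⠀
⠂⠿⠂⠂⠛⠂⠀⠀⠀

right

⠀⠀⠀⠀⠀⠀⠀⠀⠀
⠀⠀⠀⠀⠀⠀⠀⠀⠀
⠿⠿⠿⠿⠿⠿⠿⠀⠀
⠿⠿⠿⠿⠿⠿⠿⠀⠀
⠿⠂⠂⠂⣾⠂⠿⠀⠀
⠿⠂⠂⠂⠂⠂⠿⠀⠀
⠿⠂⠂⠂⠂⠂⠿⠀⠀
⠿⠂⠂⠂⠀⠀⠀⠀⠀
⠿⠂⠂⠛⠂⠀⠀⠀⠀

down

⠀⠀⠀⠀⠀⠀⠀⠀⠀
⠿⠿⠿⠿⠿⠿⠿⠀⠀
⠿⠿⠿⠿⠿⠿⠿⠀⠀
⠿⠂⠂⠂⠂⠂⠿⠀⠀
⠿⠂⠂⠂⣾⠂⠿⠀⠀
⠿⠂⠂⠂⠂⠂⠿⠀⠀
⠿⠂⠂⠂⠂⠂⠿⠀⠀
⠿⠂⠂⠛⠂⠀⠀⠀⠀
⠂⠂⠂⠂⠿⠀⠀⠀⠀

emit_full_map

⠿⠿⠿⠿⠿⠿⠿⠿
⠿⠿⠿⠿⠿⠿⠿⠿
⠿⠿⠂⠂⠂⠂⠂⠿
⠿⠿⠂⠂⠂⣾⠂⠿
⠂⠿⠂⠂⠂⠂⠂⠿
⠂⠿⠂⠂⠂⠂⠂⠿
⠂⠿⠂⠂⠛⠂⠀⠀
⠂⠂⠂⠂⠂⠿⠀⠀
⠂⠂⠂⠂⠂⠂⠀⠀
⠂⠿⠿⠿⠿⠿⠀⠀
⠿⠿⠿⠿⠿⠿⠀⠀

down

⠿⠿⠿⠿⠿⠿⠿⠀⠀
⠿⠿⠿⠿⠿⠿⠿⠀⠀
⠿⠂⠂⠂⠂⠂⠿⠀⠀
⠿⠂⠂⠂⠂⠂⠿⠀⠀
⠿⠂⠂⠂⣾⠂⠿⠀⠀
⠿⠂⠂⠂⠂⠂⠿⠀⠀
⠿⠂⠂⠛⠂⠂⠿⠀⠀
⠂⠂⠂⠂⠿⠀⠀⠀⠀
⠂⠂⠂⠂⠂⠀⠀⠀⠀

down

⠿⠿⠿⠿⠿⠿⠿⠀⠀
⠿⠂⠂⠂⠂⠂⠿⠀⠀
⠿⠂⠂⠂⠂⠂⠿⠀⠀
⠿⠂⠂⠂⠂⠂⠿⠀⠀
⠿⠂⠂⠂⣾⠂⠿⠀⠀
⠿⠂⠂⠛⠂⠂⠿⠀⠀
⠂⠂⠂⠂⠿⠿⠿⠀⠀
⠂⠂⠂⠂⠂⠀⠀⠀⠀
⠿⠿⠿⠿⠿⠀⠀⠀⠀

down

⠿⠂⠂⠂⠂⠂⠿⠀⠀
⠿⠂⠂⠂⠂⠂⠿⠀⠀
⠿⠂⠂⠂⠂⠂⠿⠀⠀
⠿⠂⠂⠂⠂⠂⠿⠀⠀
⠿⠂⠂⠛⣾⠂⠿⠀⠀
⠂⠂⠂⠂⠿⠿⠿⠀⠀
⠂⠂⠂⠂⠂⠂⠂⠀⠀
⠿⠿⠿⠿⠿⠀⠀⠀⠀
⠿⠿⠿⠿⠿⠀⠀⠀⠀

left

⠿⠿⠂⠂⠂⠂⠂⠿⠀
⠿⠿⠂⠂⠂⠂⠂⠿⠀
⠂⠿⠂⠂⠂⠂⠂⠿⠀
⠂⠿⠂⠂⠂⠂⠂⠿⠀
⠂⠿⠂⠂⣾⠂⠂⠿⠀
⠂⠂⠂⠂⠂⠿⠿⠿⠀
⠂⠂⠂⠂⠂⠂⠂⠂⠀
⠂⠿⠿⠿⠿⠿⠀⠀⠀
⠿⠿⠿⠿⠿⠿⠀⠀⠀

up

⠿⠿⠿⠿⠿⠿⠿⠿⠀
⠿⠿⠂⠂⠂⠂⠂⠿⠀
⠿⠿⠂⠂⠂⠂⠂⠿⠀
⠂⠿⠂⠂⠂⠂⠂⠿⠀
⠂⠿⠂⠂⣾⠂⠂⠿⠀
⠂⠿⠂⠂⠛⠂⠂⠿⠀
⠂⠂⠂⠂⠂⠿⠿⠿⠀
⠂⠂⠂⠂⠂⠂⠂⠂⠀
⠂⠿⠿⠿⠿⠿⠀⠀⠀

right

⠿⠿⠿⠿⠿⠿⠿⠀⠀
⠿⠂⠂⠂⠂⠂⠿⠀⠀
⠿⠂⠂⠂⠂⠂⠿⠀⠀
⠿⠂⠂⠂⠂⠂⠿⠀⠀
⠿⠂⠂⠂⣾⠂⠿⠀⠀
⠿⠂⠂⠛⠂⠂⠿⠀⠀
⠂⠂⠂⠂⠿⠿⠿⠀⠀
⠂⠂⠂⠂⠂⠂⠂⠀⠀
⠿⠿⠿⠿⠿⠀⠀⠀⠀

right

⠿⠿⠿⠿⠿⠿⠀⠀⠀
⠂⠂⠂⠂⠂⠿⠀⠀⠀
⠂⠂⠂⠂⠂⠿⠿⠀⠀
⠂⠂⠂⠂⠂⠿⠿⠀⠀
⠂⠂⠂⠂⣾⠿⠿⠀⠀
⠂⠂⠛⠂⠂⠿⠿⠀⠀
⠂⠂⠂⠿⠿⠿⠿⠀⠀
⠂⠂⠂⠂⠂⠂⠀⠀⠀
⠿⠿⠿⠿⠀⠀⠀⠀⠀

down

⠂⠂⠂⠂⠂⠿⠀⠀⠀
⠂⠂⠂⠂⠂⠿⠿⠀⠀
⠂⠂⠂⠂⠂⠿⠿⠀⠀
⠂⠂⠂⠂⠂⠿⠿⠀⠀
⠂⠂⠛⠂⣾⠿⠿⠀⠀
⠂⠂⠂⠿⠿⠿⠿⠀⠀
⠂⠂⠂⠂⠂⠂⠂⠀⠀
⠿⠿⠿⠿⠀⠀⠀⠀⠀
⠿⠿⠿⠿⠀⠀⠀⠀⠀

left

⠿⠂⠂⠂⠂⠂⠿⠀⠀
⠿⠂⠂⠂⠂⠂⠿⠿⠀
⠿⠂⠂⠂⠂⠂⠿⠿⠀
⠿⠂⠂⠂⠂⠂⠿⠿⠀
⠿⠂⠂⠛⣾⠂⠿⠿⠀
⠂⠂⠂⠂⠿⠿⠿⠿⠀
⠂⠂⠂⠂⠂⠂⠂⠂⠀
⠿⠿⠿⠿⠿⠀⠀⠀⠀
⠿⠿⠿⠿⠿⠀⠀⠀⠀

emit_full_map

⠿⠿⠿⠿⠿⠿⠿⠿⠀
⠿⠿⠿⠿⠿⠿⠿⠿⠀
⠿⠿⠂⠂⠂⠂⠂⠿⠀
⠿⠿⠂⠂⠂⠂⠂⠿⠿
⠂⠿⠂⠂⠂⠂⠂⠿⠿
⠂⠿⠂⠂⠂⠂⠂⠿⠿
⠂⠿⠂⠂⠛⣾⠂⠿⠿
⠂⠂⠂⠂⠂⠿⠿⠿⠿
⠂⠂⠂⠂⠂⠂⠂⠂⠂
⠂⠿⠿⠿⠿⠿⠀⠀⠀
⠿⠿⠿⠿⠿⠿⠀⠀⠀

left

⠿⠿⠂⠂⠂⠂⠂⠿⠀
⠿⠿⠂⠂⠂⠂⠂⠿⠿
⠂⠿⠂⠂⠂⠂⠂⠿⠿
⠂⠿⠂⠂⠂⠂⠂⠿⠿
⠂⠿⠂⠂⣾⠂⠂⠿⠿
⠂⠂⠂⠂⠂⠿⠿⠿⠿
⠂⠂⠂⠂⠂⠂⠂⠂⠂
⠂⠿⠿⠿⠿⠿⠀⠀⠀
⠿⠿⠿⠿⠿⠿⠀⠀⠀

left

⠀⠿⠿⠂⠂⠂⠂⠂⠿
⠀⠿⠿⠂⠂⠂⠂⠂⠿
⠀⠂⠿⠂⠂⠂⠂⠂⠿
⠀⠂⠿⠂⠂⠂⠂⠂⠿
⠀⠂⠿⠂⣾⠛⠂⠂⠿
⠀⠂⠂⠂⠂⠂⠿⠿⠿
⠀⠂⠂⠂⠂⠂⠂⠂⠂
⠀⠂⠿⠿⠿⠿⠿⠀⠀
⠀⠿⠿⠿⠿⠿⠿⠀⠀

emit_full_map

⠿⠿⠿⠿⠿⠿⠿⠿⠀
⠿⠿⠿⠿⠿⠿⠿⠿⠀
⠿⠿⠂⠂⠂⠂⠂⠿⠀
⠿⠿⠂⠂⠂⠂⠂⠿⠿
⠂⠿⠂⠂⠂⠂⠂⠿⠿
⠂⠿⠂⠂⠂⠂⠂⠿⠿
⠂⠿⠂⣾⠛⠂⠂⠿⠿
⠂⠂⠂⠂⠂⠿⠿⠿⠿
⠂⠂⠂⠂⠂⠂⠂⠂⠂
⠂⠿⠿⠿⠿⠿⠀⠀⠀
⠿⠿⠿⠿⠿⠿⠀⠀⠀


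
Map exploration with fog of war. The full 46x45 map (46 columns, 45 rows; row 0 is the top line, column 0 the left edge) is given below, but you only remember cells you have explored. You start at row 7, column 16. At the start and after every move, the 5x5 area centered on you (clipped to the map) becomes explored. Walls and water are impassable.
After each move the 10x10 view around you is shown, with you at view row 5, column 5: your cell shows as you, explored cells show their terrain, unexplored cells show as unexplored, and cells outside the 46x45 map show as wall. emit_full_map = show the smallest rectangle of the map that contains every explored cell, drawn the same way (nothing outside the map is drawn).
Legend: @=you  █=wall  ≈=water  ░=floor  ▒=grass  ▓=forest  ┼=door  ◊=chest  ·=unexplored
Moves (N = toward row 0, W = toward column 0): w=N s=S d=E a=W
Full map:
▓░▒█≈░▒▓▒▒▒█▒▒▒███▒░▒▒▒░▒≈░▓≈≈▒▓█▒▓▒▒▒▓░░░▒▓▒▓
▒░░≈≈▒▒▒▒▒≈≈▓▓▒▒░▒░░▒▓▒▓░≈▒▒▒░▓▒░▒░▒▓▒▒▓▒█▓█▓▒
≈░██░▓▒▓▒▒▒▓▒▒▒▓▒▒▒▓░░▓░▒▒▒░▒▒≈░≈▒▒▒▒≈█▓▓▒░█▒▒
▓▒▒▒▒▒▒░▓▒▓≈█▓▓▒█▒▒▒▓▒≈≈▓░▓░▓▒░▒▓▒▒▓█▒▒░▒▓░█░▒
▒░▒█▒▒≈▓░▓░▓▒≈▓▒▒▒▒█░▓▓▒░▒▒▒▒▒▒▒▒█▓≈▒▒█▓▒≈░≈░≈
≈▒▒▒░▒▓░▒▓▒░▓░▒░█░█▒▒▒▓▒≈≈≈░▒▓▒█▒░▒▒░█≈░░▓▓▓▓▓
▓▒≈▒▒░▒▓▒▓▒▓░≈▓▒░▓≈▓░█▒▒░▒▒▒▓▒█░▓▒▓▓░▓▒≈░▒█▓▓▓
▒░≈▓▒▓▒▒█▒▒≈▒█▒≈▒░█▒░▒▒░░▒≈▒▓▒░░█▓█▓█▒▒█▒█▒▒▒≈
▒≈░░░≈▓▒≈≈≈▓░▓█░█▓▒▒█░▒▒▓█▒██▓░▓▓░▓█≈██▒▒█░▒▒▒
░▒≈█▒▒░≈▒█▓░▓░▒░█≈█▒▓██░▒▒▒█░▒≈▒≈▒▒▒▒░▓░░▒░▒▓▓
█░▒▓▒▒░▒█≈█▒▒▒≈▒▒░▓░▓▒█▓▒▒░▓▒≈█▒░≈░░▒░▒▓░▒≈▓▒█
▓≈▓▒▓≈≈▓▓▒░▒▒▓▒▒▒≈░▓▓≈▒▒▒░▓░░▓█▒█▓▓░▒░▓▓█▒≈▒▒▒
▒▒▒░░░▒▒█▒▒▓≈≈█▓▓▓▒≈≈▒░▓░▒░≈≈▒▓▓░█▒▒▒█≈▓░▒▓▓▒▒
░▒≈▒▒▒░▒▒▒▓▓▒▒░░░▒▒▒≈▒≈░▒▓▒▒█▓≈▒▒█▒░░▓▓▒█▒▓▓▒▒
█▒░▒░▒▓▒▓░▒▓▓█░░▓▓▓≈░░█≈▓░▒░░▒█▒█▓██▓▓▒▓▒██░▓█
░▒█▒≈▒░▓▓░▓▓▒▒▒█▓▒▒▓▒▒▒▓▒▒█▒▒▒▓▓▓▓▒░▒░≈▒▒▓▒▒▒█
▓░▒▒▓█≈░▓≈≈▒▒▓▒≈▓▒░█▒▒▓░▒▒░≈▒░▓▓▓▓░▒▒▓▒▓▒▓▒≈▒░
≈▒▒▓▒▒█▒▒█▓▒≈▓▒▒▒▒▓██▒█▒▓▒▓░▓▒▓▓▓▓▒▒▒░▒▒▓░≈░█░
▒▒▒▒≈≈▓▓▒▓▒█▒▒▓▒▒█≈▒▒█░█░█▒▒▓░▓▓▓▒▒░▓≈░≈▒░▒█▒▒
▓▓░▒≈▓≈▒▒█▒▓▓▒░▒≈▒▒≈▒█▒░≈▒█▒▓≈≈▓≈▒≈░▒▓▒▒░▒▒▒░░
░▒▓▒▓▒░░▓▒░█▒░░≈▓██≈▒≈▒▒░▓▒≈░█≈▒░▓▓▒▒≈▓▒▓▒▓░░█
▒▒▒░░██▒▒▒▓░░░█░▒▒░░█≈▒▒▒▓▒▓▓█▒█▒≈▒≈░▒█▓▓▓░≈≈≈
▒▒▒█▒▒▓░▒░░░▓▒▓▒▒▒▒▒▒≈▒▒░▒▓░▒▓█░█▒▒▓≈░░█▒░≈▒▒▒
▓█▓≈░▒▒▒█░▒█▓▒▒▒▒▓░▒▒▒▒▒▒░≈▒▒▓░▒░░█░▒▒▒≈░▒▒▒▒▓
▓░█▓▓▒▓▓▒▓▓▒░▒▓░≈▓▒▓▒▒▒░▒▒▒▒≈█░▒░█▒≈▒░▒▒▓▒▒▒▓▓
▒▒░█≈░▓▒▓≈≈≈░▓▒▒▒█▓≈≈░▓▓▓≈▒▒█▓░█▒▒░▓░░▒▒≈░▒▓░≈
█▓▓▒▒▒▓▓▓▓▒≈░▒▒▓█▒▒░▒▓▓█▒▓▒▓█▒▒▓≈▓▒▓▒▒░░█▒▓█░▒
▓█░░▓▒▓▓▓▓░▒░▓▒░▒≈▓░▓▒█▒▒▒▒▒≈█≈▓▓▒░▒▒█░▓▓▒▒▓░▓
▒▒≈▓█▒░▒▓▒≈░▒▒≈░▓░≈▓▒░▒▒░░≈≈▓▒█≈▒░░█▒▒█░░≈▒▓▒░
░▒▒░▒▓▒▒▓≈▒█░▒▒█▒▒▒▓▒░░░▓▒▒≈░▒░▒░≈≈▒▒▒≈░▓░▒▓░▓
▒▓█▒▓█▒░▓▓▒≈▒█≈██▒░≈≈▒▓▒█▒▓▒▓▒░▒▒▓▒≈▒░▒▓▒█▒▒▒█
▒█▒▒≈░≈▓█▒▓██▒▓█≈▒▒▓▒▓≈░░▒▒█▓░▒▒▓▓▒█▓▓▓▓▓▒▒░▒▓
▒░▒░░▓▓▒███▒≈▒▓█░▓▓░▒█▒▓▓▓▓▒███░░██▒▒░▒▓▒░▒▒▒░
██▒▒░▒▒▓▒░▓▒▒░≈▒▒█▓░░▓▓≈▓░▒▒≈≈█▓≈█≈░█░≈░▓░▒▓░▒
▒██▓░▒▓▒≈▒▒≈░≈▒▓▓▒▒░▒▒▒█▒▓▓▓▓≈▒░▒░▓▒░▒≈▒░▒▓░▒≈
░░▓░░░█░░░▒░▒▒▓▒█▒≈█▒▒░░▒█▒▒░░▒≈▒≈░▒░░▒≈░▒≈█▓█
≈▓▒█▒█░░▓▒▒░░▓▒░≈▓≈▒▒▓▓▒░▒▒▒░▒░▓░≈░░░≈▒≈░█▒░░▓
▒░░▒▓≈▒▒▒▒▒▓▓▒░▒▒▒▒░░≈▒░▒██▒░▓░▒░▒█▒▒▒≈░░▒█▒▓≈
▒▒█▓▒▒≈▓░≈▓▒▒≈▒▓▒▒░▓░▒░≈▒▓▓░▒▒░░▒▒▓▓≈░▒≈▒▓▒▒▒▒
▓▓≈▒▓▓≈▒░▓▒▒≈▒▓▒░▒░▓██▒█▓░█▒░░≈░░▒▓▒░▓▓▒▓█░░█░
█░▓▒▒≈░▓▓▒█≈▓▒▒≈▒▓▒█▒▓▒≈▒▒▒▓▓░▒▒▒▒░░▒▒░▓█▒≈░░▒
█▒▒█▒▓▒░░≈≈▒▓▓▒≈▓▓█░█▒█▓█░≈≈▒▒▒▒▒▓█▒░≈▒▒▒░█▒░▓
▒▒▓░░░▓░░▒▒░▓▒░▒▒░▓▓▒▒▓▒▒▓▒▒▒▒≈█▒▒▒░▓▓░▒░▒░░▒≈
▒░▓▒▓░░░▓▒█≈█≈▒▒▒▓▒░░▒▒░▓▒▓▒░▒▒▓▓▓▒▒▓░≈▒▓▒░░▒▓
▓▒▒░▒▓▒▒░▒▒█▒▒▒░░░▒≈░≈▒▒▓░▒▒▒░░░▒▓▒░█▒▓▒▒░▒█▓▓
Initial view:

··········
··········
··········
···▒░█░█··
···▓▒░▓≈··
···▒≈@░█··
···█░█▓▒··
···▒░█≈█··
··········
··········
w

··········
··········
··········
···▓▒▒▒▒··
···▒░█░█··
···▓▒@▓≈··
···▒≈▒░█··
···█░█▓▒··
···▒░█≈█··
··········

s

··········
··········
···▓▒▒▒▒··
···▒░█░█··
···▓▒░▓≈··
···▒≈@░█··
···█░█▓▒··
···▒░█≈█··
··········
··········

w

··········
··········
··········
···▓▒▒▒▒··
···▒░█░█··
···▓▒@▓≈··
···▒≈▒░█··
···█░█▓▒··
···▒░█≈█··
··········

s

··········
··········
···▓▒▒▒▒··
···▒░█░█··
···▓▒░▓≈··
···▒≈@░█··
···█░█▓▒··
···▒░█≈█··
··········
··········

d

··········
··········
··▓▒▒▒▒···
··▒░█░█▒··
··▓▒░▓≈▓··
··▒≈▒@█▒··
··█░█▓▒▒··
··▒░█≈█▒··
··········
··········

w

··········
··········
··········
··▓▒▒▒▒█··
··▒░█░█▒··
··▓▒░@≈▓··
··▒≈▒░█▒··
··█░█▓▒▒··
··▒░█≈█▒··
··········

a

··········
··········
··········
···▓▒▒▒▒█·
···▒░█░█▒·
···▓▒@▓≈▓·
···▒≈▒░█▒·
···█░█▓▒▒·
···▒░█≈█▒·
··········

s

··········
··········
···▓▒▒▒▒█·
···▒░█░█▒·
···▓▒░▓≈▓·
···▒≈@░█▒·
···█░█▓▒▒·
···▒░█≈█▒·
··········
··········

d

··········
··········
··▓▒▒▒▒█··
··▒░█░█▒··
··▓▒░▓≈▓··
··▒≈▒@█▒··
··█░█▓▒▒··
··▒░█≈█▒··
··········
··········

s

··········
··▓▒▒▒▒█··
··▒░█░█▒··
··▓▒░▓≈▓··
··▒≈▒░█▒··
··█░█@▒▒··
··▒░█≈█▒··
···▒▒░▓░··
··········
··········

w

··········
··········
··▓▒▒▒▒█··
··▒░█░█▒··
··▓▒░▓≈▓··
··▒≈▒@█▒··
··█░█▓▒▒··
··▒░█≈█▒··
···▒▒░▓░··
··········

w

··········
··········
··········
··▓▒▒▒▒█··
··▒░█░█▒··
··▓▒░@≈▓··
··▒≈▒░█▒··
··█░█▓▒▒··
··▒░█≈█▒··
···▒▒░▓░··

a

··········
··········
··········
···▓▒▒▒▒█·
···▒░█░█▒·
···▓▒@▓≈▓·
···▒≈▒░█▒·
···█░█▓▒▒·
···▒░█≈█▒·
····▒▒░▓░·

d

··········
··········
··········
··▓▒▒▒▒█··
··▒░█░█▒··
··▓▒░@≈▓··
··▒≈▒░█▒··
··█░█▓▒▒··
··▒░█≈█▒··
···▒▒░▓░··

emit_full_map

▓▒▒▒▒█
▒░█░█▒
▓▒░@≈▓
▒≈▒░█▒
█░█▓▒▒
▒░█≈█▒
·▒▒░▓░

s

··········
··········
··▓▒▒▒▒█··
··▒░█░█▒··
··▓▒░▓≈▓··
··▒≈▒@█▒··
··█░█▓▒▒··
··▒░█≈█▒··
···▒▒░▓░··
··········

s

··········
··▓▒▒▒▒█··
··▒░█░█▒··
··▓▒░▓≈▓··
··▒≈▒░█▒··
··█░█@▒▒··
··▒░█≈█▒··
···▒▒░▓░··
··········
··········

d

··········
·▓▒▒▒▒█···
·▒░█░█▒···
·▓▒░▓≈▓░··
·▒≈▒░█▒░··
·█░█▓@▒█··
·▒░█≈█▒▓··
··▒▒░▓░▓··
··········
··········

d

··········
▓▒▒▒▒█····
▒░█░█▒····
▓▒░▓≈▓░█··
▒≈▒░█▒░▒··
█░█▓▒@█░··
▒░█≈█▒▓█··
·▒▒░▓░▓▒··
··········
··········

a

··········
·▓▒▒▒▒█···
·▒░█░█▒···
·▓▒░▓≈▓░█·
·▒≈▒░█▒░▒·
·█░█▓@▒█░·
·▒░█≈█▒▓█·
··▒▒░▓░▓▒·
··········
··········

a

··········
··▓▒▒▒▒█··
··▒░█░█▒··
··▓▒░▓≈▓░█
··▒≈▒░█▒░▒
··█░█@▒▒█░
··▒░█≈█▒▓█
···▒▒░▓░▓▒
··········
··········

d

··········
·▓▒▒▒▒█···
·▒░█░█▒···
·▓▒░▓≈▓░█·
·▒≈▒░█▒░▒·
·█░█▓@▒█░·
·▒░█≈█▒▓█·
··▒▒░▓░▓▒·
··········
··········

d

··········
▓▒▒▒▒█····
▒░█░█▒····
▓▒░▓≈▓░█··
▒≈▒░█▒░▒··
█░█▓▒@█░··
▒░█≈█▒▓█··
·▒▒░▓░▓▒··
··········
··········

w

··········
··········
▓▒▒▒▒█····
▒░█░█▒▒▒··
▓▒░▓≈▓░█··
▒≈▒░█@░▒··
█░█▓▒▒█░··
▒░█≈█▒▓█··
·▒▒░▓░▓▒··
··········

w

··········
··········
··········
▓▒▒▒▒█░▓··
▒░█░█▒▒▒··
▓▒░▓≈@░█··
▒≈▒░█▒░▒··
█░█▓▒▒█░··
▒░█≈█▒▓█··
·▒▒░▓░▓▒··

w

··········
··········
··········
···▒▒▒▓▒··
▓▒▒▒▒█░▓··
▒░█░█@▒▒··
▓▒░▓≈▓░█··
▒≈▒░█▒░▒··
█░█▓▒▒█░··
▒░█≈█▒▓█··

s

··········
··········
···▒▒▒▓▒··
▓▒▒▒▒█░▓··
▒░█░█▒▒▒··
▓▒░▓≈@░█··
▒≈▒░█▒░▒··
█░█▓▒▒█░··
▒░█≈█▒▓█··
·▒▒░▓░▓▒··

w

··········
··········
··········
···▒▒▒▓▒··
▓▒▒▒▒█░▓··
▒░█░█@▒▒··
▓▒░▓≈▓░█··
▒≈▒░█▒░▒··
█░█▓▒▒█░··
▒░█≈█▒▓█··

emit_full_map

···▒▒▒▓▒
▓▒▒▒▒█░▓
▒░█░█@▒▒
▓▒░▓≈▓░█
▒≈▒░█▒░▒
█░█▓▒▒█░
▒░█≈█▒▓█
·▒▒░▓░▓▒


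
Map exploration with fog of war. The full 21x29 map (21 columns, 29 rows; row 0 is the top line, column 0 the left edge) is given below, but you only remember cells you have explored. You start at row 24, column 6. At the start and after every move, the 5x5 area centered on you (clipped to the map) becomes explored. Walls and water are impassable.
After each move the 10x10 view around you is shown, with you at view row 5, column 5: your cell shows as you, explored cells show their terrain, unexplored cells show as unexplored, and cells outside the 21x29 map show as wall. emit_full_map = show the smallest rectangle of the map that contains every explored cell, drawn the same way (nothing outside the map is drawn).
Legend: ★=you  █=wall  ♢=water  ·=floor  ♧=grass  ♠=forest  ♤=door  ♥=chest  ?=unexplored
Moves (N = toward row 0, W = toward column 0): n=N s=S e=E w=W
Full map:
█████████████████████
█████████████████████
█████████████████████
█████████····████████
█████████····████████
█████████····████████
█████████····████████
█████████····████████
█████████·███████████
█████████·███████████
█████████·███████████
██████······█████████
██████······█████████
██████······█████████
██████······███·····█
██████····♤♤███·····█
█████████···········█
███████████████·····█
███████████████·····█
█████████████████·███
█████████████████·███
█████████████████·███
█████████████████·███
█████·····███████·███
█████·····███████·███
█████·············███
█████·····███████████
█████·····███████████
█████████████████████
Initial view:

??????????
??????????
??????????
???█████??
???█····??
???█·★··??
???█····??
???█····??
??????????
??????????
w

??????????
??????????
??????????
???██████?
???██····?
???██★···?
???██····?
???██····?
??????????
??????????

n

??????????
??????????
??????????
???█████??
???██████?
???██★···?
???██····?
???██····?
???██····?
??????????

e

??????????
??????????
??????????
??██████??
??██████??
??██·★··??
??██····??
??██····??
??██····??
??????????

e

??????????
??????????
??????????
?███████??
?███████??
?██··★··??
?██·····??
?██·····??
?██····???
??????????

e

??????????
??????????
??????????
████████??
████████??
██···★·█??
██·····█??
██······??
██····????
??????????

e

??????????
??????????
??????????
████████??
████████??
█····★██??
█·····██??
█·······??
█····?????
??????????

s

??????????
??????????
████████??
████████??
█·····██??
█····★██??
█·······??
█·····██??
??????????
??????????

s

??????????
████████??
████████??
█·····██??
█·····██??
█····★··??
█·····██??
???···██??
??????????
██████████

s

████████??
████████??
█·····██??
█·····██??
█·······??
█····★██??
???···██??
???█████??
██████████
██████████

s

████████??
█·····██??
█·····██??
█·······??
█·····██??
???··★██??
???█████??
██████████
██████████
██████████

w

█████████?
██·····██?
██·····██?
██·······?
██·····██?
???··★·██?
???██████?
██████████
██████████
██████████

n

█████████?
█████████?
██·····██?
██·····██?
██·······?
██···★·██?
???····██?
???██████?
██████████
██████████

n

??????????
█████████?
█████████?
██·····██?
██·····██?
██···★···?
██·····██?
???····██?
???██████?
██████████

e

??????????
████████??
████████??
█·····██??
█·····██??
█····★··??
█·····██??
??····██??
??██████??
██████████

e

??????????
███████???
███████???
·····███??
·····███??
·····★··??
·····███??
?····███??
?██████???
██████████

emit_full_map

█████████?
█████████?
██·····███
██·····███
██·····★··
██·····███
???····███
???██████?

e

??????????
██████????
██████????
····████??
····████??
·····★··??
····████??
····████??
██████????
██████████

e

??????????
█████?????
█████?????
···█████??
···█████??
·····★··??
···█████??
···█████??
█████?????
██████████

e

??????????
████??????
████??????
··██████??
··██████??
·····★··??
··██████??
··██████??
████??????
██████████

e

??????????
███???????
███???????
·███████??
·███████??
·····★··??
·███████??
·███████??
███???????
██████████

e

??????????
██????????
██????????
███████·??
███████·??
·····★··??
████████??
████████??
██????????
██████████

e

??????????
█?????????
█?????????
██████·█??
██████·█??
·····★·█??
████████??
████████??
█?????????
██████████

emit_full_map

█████████???????
█████████???????
██·····███████·█
██·····███████·█
██···········★·█
██·····█████████
???····█████████
???██████???????

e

?????????█
?????????█
?????????█
█████·██?█
█████·██?█
·····★██?█
████████?█
████████?█
?????????█
██████████

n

?????????█
?????????█
?????????█
???██·██?█
█████·██?█
█████★██?█
······██?█
████████?█
████████?█
?????????█

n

?????????█
?????????█
?????????█
???██·██?█
???██·██?█
█████★██?█
█████·██?█
······██?█
████████?█
████████?█

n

?????????█
?????????█
?????????█
???██·██?█
???██·██?█
???██★██?█
█████·██?█
█████·██?█
······██?█
████████?█

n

?????????█
?????????█
?????????█
???██·██?█
???██·██?█
???██★██?█
???██·██?█
█████·██?█
█████·██?█
······██?█

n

?????????█
?????????█
?????????█
???·····?█
???██·██?█
???██★██?█
???██·██?█
???██·██?█
█████·██?█
█████·██?█

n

?????????█
?????????█
?????????█
???·····?█
???·····?█
???██★██?█
???██·██?█
???██·██?█
???██·██?█
█████·██?█

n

?????????█
?????????█
?????????█
???·····?█
???·····?█
???··★··?█
???██·██?█
???██·██?█
???██·██?█
???██·██?█

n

?????????█
?????????█
?????????█
???·····?█
???·····?█
???··★··?█
???·····?█
???██·██?█
???██·██?█
???██·██?█

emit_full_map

????????????·····
????????????·····
????????????··★··
????????????·····
????????????██·██
????????????██·██
█████████???██·██
█████████???██·██
██·····███████·██
██·····███████·██
██·············██
██·····██████████
???····██████████
???██████????????

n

?????????█
?????????█
?????????█
???·····?█
???·····?█
???··★··?█
???·····?█
???·····?█
???██·██?█
???██·██?█

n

?????????█
?????????█
?????????█
???█████?█
???·····?█
???··★··?█
???·····?█
???·····?█
???·····?█
???██·██?█

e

????????██
????????██
????????██
??████████
??·····███
??···★·███
??·····███
??·····███
??·····?██
??██·██?██

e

???????███
???????███
???????███
?█████████
?·····████
?····★████
?·····████
?·····████
?·····?███
?██·██?███

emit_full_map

????????????██████
????????????·····█
????????????····★█
????????????·····█
????????????·····█
????????????·····?
????????????██·██?
????????????██·██?
█████████???██·██?
█████████???██·██?
██·····███████·██?
██·····███████·██?
██·············██?
██·····██████████?
???····██████████?
???██████?????????


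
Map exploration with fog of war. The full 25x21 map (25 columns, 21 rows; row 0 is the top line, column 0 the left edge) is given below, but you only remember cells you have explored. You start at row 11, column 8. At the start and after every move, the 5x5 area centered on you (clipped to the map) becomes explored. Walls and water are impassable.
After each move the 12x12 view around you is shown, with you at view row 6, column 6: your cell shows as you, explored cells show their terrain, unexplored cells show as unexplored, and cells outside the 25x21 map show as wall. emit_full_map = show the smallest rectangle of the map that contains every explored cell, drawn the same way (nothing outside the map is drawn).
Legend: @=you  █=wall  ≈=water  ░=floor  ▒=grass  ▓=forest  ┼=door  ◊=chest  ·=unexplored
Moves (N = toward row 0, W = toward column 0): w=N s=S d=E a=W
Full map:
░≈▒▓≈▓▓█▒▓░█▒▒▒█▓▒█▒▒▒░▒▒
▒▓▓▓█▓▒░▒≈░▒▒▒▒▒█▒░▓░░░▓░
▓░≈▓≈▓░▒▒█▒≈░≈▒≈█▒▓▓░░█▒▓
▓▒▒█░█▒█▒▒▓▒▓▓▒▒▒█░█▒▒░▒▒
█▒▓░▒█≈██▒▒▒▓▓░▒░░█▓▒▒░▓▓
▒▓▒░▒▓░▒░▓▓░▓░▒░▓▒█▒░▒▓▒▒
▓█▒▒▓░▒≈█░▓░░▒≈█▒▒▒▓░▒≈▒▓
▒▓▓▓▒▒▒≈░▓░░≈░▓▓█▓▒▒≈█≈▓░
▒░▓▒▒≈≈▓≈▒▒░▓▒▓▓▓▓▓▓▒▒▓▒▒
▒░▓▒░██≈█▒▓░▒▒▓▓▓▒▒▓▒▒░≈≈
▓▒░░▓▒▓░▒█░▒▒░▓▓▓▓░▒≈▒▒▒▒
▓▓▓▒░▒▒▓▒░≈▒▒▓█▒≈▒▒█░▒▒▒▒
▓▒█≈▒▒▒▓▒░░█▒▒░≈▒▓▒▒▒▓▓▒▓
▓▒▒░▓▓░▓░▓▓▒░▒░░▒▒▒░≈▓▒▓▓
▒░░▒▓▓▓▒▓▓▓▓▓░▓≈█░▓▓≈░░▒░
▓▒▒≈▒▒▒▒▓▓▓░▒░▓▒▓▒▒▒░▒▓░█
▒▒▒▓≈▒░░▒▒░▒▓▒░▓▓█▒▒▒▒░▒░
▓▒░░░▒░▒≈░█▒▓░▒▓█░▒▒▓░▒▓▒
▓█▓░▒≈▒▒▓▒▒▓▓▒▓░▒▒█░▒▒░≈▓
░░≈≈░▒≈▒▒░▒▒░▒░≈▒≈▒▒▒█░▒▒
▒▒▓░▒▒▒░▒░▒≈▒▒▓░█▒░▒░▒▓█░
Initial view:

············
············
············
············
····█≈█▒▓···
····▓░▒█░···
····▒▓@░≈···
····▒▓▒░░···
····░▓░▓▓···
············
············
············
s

············
············
············
····█≈█▒▓···
····▓░▒█░···
····▒▓▒░≈···
····▒▓@░░···
····░▓░▓▓···
····▓▒▓▓▓···
············
············
············

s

············
············
····█≈█▒▓···
····▓░▒█░···
····▒▓▒░≈···
····▒▓▒░░···
····░▓@▓▓···
····▓▒▓▓▓···
····▒▒▓▓▓···
············
············
············

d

············
············
···█≈█▒▓····
···▓░▒█░····
···▒▓▒░≈▒···
···▒▓▒░░█···
···░▓░@▓▒···
···▓▒▓▓▓▓···
···▒▒▓▓▓░···
············
············
············

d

············
············
··█≈█▒▓·····
··▓░▒█░·····
··▒▓▒░≈▒▒···
··▒▓▒░░█▒···
··░▓░▓@▒░···
··▓▒▓▓▓▓▓···
··▒▒▓▓▓░▒···
············
············
············

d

············
············
·█≈█▒▓······
·▓░▒█░······
·▒▓▒░≈▒▒▓···
·▒▓▒░░█▒▒···
·░▓░▓▓@░▒···
·▓▒▓▓▓▓▓░···
·▒▒▓▓▓░▒░···
············
············
············

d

············
············
█≈█▒▓·······
▓░▒█░·······
▒▓▒░≈▒▒▓█···
▒▓▒░░█▒▒░···
░▓░▓▓▒@▒░···
▓▒▓▓▓▓▓░▓···
▒▒▓▓▓░▒░▓···
············
············
············

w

············
············
············
█≈█▒▓·······
▓░▒█░▒▒░▓···
▒▓▒░≈▒▒▓█···
▒▓▒░░█@▒░···
░▓░▓▓▒░▒░···
▓▒▓▓▓▓▓░▓···
▒▒▓▓▓░▒░▓···
············
············

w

············
············
············
············
█≈█▒▓░▒▒▓···
▓░▒█░▒▒░▓···
▒▓▒░≈▒@▓█···
▒▓▒░░█▒▒░···
░▓░▓▓▒░▒░···
▓▒▓▓▓▓▓░▓···
▒▒▓▓▓░▒░▓···
············

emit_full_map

█≈█▒▓░▒▒▓
▓░▒█░▒▒░▓
▒▓▒░≈▒@▓█
▒▓▒░░█▒▒░
░▓░▓▓▒░▒░
▓▒▓▓▓▓▓░▓
▒▒▓▓▓░▒░▓

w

············
············
············
············
····▒░▓▒▓···
█≈█▒▓░▒▒▓···
▓░▒█░▒@░▓···
▒▓▒░≈▒▒▓█···
▒▓▒░░█▒▒░···
░▓░▓▓▒░▒░···
▓▒▓▓▓▓▓░▓···
▒▒▓▓▓░▒░▓···

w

············
············
············
············
····░░≈░▓···
····▒░▓▒▓···
█≈█▒▓░@▒▓···
▓░▒█░▒▒░▓···
▒▓▒░≈▒▒▓█···
▒▓▒░░█▒▒░···
░▓░▓▓▒░▒░···
▓▒▓▓▓▓▓░▓···

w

············
············
············
············
····▓░░▒≈···
····░░≈░▓···
····▒░@▒▓···
█≈█▒▓░▒▒▓···
▓░▒█░▒▒░▓···
▒▓▒░≈▒▒▓█···
▒▓▒░░█▒▒░···
░▓░▓▓▒░▒░···

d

············
············
············
············
···▓░░▒≈█···
···░░≈░▓▓···
···▒░▓@▓▓···
≈█▒▓░▒▒▓▓···
░▒█░▒▒░▓▓···
▓▒░≈▒▒▓█····
▓▒░░█▒▒░····
▓░▓▓▒░▒░····

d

············
············
············
············
··▓░░▒≈█▒···
··░░≈░▓▓█···
··▒░▓▒@▓▓···
█▒▓░▒▒▓▓▓···
▒█░▒▒░▓▓▓···
▒░≈▒▒▓█·····
▒░░█▒▒░·····
░▓▓▒░▒░·····

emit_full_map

····▓░░▒≈█▒
····░░≈░▓▓█
····▒░▓▒@▓▓
█≈█▒▓░▒▒▓▓▓
▓░▒█░▒▒░▓▓▓
▒▓▒░≈▒▒▓█··
▒▓▒░░█▒▒░··
░▓░▓▓▒░▒░··
▓▒▓▓▓▓▓░▓··
▒▒▓▓▓░▒░▓··

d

············
············
············
············
·▓░░▒≈█▒▒···
·░░≈░▓▓█▓···
·▒░▓▒▓@▓▓···
▒▓░▒▒▓▓▓▒···
█░▒▒░▓▓▓▓···
░≈▒▒▓█······
░░█▒▒░······
▓▓▒░▒░······

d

············
············
············
············
▓░░▒≈█▒▒▒···
░░≈░▓▓█▓▒···
▒░▓▒▓▓@▓▓···
▓░▒▒▓▓▓▒▒···
░▒▒░▓▓▓▓░···
≈▒▒▓█·······
░█▒▒░·······
▓▒░▒░·······

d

············
············
············
············
░░▒≈█▒▒▒▓···
░≈░▓▓█▓▒▒···
░▓▒▓▓▓@▓▓···
░▒▒▓▓▓▒▒▓···
▒▒░▓▓▓▓░▒···
▒▒▓█········
█▒▒░········
▒░▒░········

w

············
············
············
············
····░▓▒█▒···
░░▒≈█▒▒▒▓···
░≈░▓▓█@▒▒···
░▓▒▓▓▓▓▓▓···
░▒▒▓▓▓▒▒▓···
▒▒░▓▓▓▓░▒···
▒▒▓█········
█▒▒░········

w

············
············
············
············
····▒░░█▓···
····░▓▒█▒···
░░▒≈█▒@▒▓···
░≈░▓▓█▓▒▒···
░▓▒▓▓▓▓▓▓···
░▒▒▓▓▓▒▒▓···
▒▒░▓▓▓▓░▒···
▒▒▓█········

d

············
············
············
············
···▒░░█▓▒···
···░▓▒█▒░···
░▒≈█▒▒@▓░···
≈░▓▓█▓▒▒≈···
▓▒▓▓▓▓▓▓▒···
▒▒▓▓▓▒▒▓····
▒░▓▓▓▓░▒····
▒▓█·········

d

············
············
············
············
··▒░░█▓▒▒···
··░▓▒█▒░▒···
▒≈█▒▒▒@░▒···
░▓▓█▓▒▒≈█···
▒▓▓▓▓▓▓▒▒···
▒▓▓▓▒▒▓·····
░▓▓▓▓░▒·····
▓█··········

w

████████████
············
············
············
····█░█▒▒···
··▒░░█▓▒▒···
··░▓▒█@░▒···
▒≈█▒▒▒▓░▒···
░▓▓█▓▒▒≈█···
▒▓▓▓▓▓▓▒▒···
▒▓▓▓▒▒▓·····
░▓▓▓▓░▒·····

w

████████████
████████████
············
············
····▒▓▓░░···
····█░█▒▒···
··▒░░█@▒▒···
··░▓▒█▒░▒···
▒≈█▒▒▒▓░▒···
░▓▓█▓▒▒≈█···
▒▓▓▓▓▓▓▒▒···
▒▓▓▓▒▒▓·····

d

████████████
████████████
···········█
···········█
···▒▓▓░░█··█
···█░█▒▒░··█
·▒░░█▓@▒░··█
·░▓▒█▒░▒▓··█
≈█▒▒▒▓░▒≈··█
▓▓█▓▒▒≈█···█
▓▓▓▓▓▓▒▒···█
▓▓▓▒▒▓·····█

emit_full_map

···········▒▓▓░░█
···········█░█▒▒░
·········▒░░█▓@▒░
·········░▓▒█▒░▒▓
····▓░░▒≈█▒▒▒▓░▒≈
····░░≈░▓▓█▓▒▒≈█·
····▒░▓▒▓▓▓▓▓▓▒▒·
█≈█▒▓░▒▒▓▓▓▒▒▓···
▓░▒█░▒▒░▓▓▓▓░▒···
▒▓▒░≈▒▒▓█········
▒▓▒░░█▒▒░········
░▓░▓▓▒░▒░········
▓▒▓▓▓▓▓░▓········
▒▒▓▓▓░▒░▓········

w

████████████
████████████
████████████
···········█
····░▓░░░··█
···▒▓▓░░█··█
···█░█@▒░··█
·▒░░█▓▒▒░··█
·░▓▒█▒░▒▓··█
≈█▒▒▒▓░▒≈··█
▓▓█▓▒▒≈█···█
▓▓▓▓▓▓▒▒···█

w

████████████
████████████
████████████
████████████
····█▒▒▒░··█
····░▓░░░··█
···▒▓▓@░█··█
···█░█▒▒░··█
·▒░░█▓▒▒░··█
·░▓▒█▒░▒▓··█
≈█▒▒▒▓░▒≈··█
▓▓█▓▒▒≈█···█

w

████████████
████████████
████████████
████████████
████████████
····█▒▒▒░··█
····░▓@░░··█
···▒▓▓░░█··█
···█░█▒▒░··█
·▒░░█▓▒▒░··█
·░▓▒█▒░▒▓··█
≈█▒▒▒▓░▒≈··█

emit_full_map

············█▒▒▒░
············░▓@░░
···········▒▓▓░░█
···········█░█▒▒░
·········▒░░█▓▒▒░
·········░▓▒█▒░▒▓
····▓░░▒≈█▒▒▒▓░▒≈
····░░≈░▓▓█▓▒▒≈█·
····▒░▓▒▓▓▓▓▓▓▒▒·
█≈█▒▓░▒▒▓▓▓▒▒▓···
▓░▒█░▒▒░▓▓▓▓░▒···
▒▓▒░≈▒▒▓█········
▒▓▒░░█▒▒░········
░▓░▓▓▒░▒░········
▓▒▓▓▓▓▓░▓········
▒▒▓▓▓░▒░▓········
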